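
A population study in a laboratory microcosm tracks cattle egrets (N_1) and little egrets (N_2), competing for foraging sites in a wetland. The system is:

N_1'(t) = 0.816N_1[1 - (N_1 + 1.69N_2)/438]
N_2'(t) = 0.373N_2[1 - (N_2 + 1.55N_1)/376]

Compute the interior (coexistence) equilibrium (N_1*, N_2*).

Setting both brackets to zero gives the nullclines N_1 + 1.69N_2 = 438 and 1.55N_1 + N_2 = 376.
Substituting N_2 = 376 - 1.55N_1 into the first: N_1(1 - 1.69·1.55) = 438 - 1.69·376.
So N_1* = -197/-1.62 = 122, and then N_2* = 376 - 1.55·122 = 187.

N_1* ≈ 122, N_2* ≈ 187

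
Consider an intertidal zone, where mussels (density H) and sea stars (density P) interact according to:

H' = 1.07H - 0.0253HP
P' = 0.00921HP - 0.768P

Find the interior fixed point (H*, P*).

Set dP/dt = 0 with P > 0: 0.00921H - 0.768 = 0, so H* = 0.768/0.00921 = 83.4.
Set dH/dt = 0 with H > 0: 1.07 - 0.0253P = 0, so P* = 1.07/0.0253 = 42.3.

H* ≈ 83.4, P* ≈ 42.3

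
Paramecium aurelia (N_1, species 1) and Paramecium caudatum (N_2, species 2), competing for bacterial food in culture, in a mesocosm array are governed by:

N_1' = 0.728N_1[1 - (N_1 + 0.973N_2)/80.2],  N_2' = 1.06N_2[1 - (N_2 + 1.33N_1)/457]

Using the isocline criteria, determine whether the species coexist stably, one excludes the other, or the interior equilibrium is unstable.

Compare the nullcline intercepts: K1/α12 = 80.2/0.973 = 82.4 < K2 = 457; K2/α21 = 457/1.33 = 344 > K1 = 80.2.
Since the inequalities point opposite ways, species 2 can invade but species 1 cannot.

species 2 excludes species 1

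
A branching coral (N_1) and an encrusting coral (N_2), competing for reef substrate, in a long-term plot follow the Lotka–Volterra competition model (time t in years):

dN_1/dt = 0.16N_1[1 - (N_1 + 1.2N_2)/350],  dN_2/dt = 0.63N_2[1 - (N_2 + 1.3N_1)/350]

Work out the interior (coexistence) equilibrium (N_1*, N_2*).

Setting both brackets to zero gives the nullclines N_1 + 1.2N_2 = 350 and 1.3N_1 + N_2 = 350.
Substituting N_2 = 350 - 1.3N_1 into the first: N_1(1 - 1.2·1.3) = 350 - 1.2·350.
So N_1* = -70/-0.56 = 125, and then N_2* = 350 - 1.3·125 = 187.

N_1* ≈ 125, N_2* ≈ 187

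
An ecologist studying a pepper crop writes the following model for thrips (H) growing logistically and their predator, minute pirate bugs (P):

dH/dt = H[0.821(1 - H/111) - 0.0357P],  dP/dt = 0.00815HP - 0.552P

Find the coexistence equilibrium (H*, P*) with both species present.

H* ≈ 67.7, P* ≈ 8.96

From dP/dt = 0 with P > 0: 0.00815H* = 0.552, so H* = 67.7.
Substitute into dH/dt = 0: 0.821(1 - 67.7/111) = 0.0357P*.
The bracket is 0.39, giving P* = 0.32/0.0357 = 8.96.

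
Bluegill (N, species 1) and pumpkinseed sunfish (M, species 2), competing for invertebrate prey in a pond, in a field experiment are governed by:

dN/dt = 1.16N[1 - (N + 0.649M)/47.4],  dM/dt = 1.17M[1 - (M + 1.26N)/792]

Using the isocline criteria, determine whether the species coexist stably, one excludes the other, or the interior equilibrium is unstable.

Compare the nullcline intercepts: K1/α12 = 47.4/0.649 = 73 < K2 = 792; K2/α21 = 792/1.26 = 629 > K1 = 47.4.
Since the inequalities point opposite ways, species 2 can invade but species 1 cannot.

species 2 excludes species 1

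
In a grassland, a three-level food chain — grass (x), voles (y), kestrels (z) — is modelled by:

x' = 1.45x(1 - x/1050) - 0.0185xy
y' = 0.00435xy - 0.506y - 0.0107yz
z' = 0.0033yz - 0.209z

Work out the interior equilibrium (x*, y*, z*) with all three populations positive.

From dz/dt = 0: 0.0033y* = 0.209, so y* = 63.3.
From dx/dt = 0: 1.45(1 - x*/1050) = 0.0185·63.3, giving x* = 1050·(1 - 0.808) = 202.
From dy/dt = 0: 0.00435·202 - 0.506 = 0.0107z*, so z* = 0.371/0.0107 = 34.6.

x* ≈ 202, y* ≈ 63.3, z* ≈ 34.6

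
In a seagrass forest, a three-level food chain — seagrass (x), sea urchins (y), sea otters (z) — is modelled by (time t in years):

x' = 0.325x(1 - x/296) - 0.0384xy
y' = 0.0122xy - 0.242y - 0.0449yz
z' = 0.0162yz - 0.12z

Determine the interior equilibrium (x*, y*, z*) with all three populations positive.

From dz/dt = 0: 0.0162y* = 0.12, so y* = 7.41.
From dx/dt = 0: 0.325(1 - x*/296) = 0.0384·7.41, giving x* = 296·(1 - 0.875) = 36.9.
From dy/dt = 0: 0.0122·36.9 - 0.242 = 0.0449z*, so z* = 0.209/0.0449 = 4.65.

x* ≈ 36.9, y* ≈ 7.41, z* ≈ 4.65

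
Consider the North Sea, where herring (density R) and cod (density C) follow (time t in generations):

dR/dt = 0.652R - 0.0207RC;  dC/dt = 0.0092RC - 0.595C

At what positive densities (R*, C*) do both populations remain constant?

Set dC/dt = 0 with C > 0: 0.0092R - 0.595 = 0, so R* = 0.595/0.0092 = 64.7.
Set dR/dt = 0 with R > 0: 0.652 - 0.0207C = 0, so C* = 0.652/0.0207 = 31.5.

R* ≈ 64.7, C* ≈ 31.5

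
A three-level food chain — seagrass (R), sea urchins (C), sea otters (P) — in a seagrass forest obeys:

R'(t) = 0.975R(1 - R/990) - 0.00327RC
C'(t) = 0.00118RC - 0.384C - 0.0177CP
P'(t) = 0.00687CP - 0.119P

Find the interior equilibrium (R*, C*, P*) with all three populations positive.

From dP/dt = 0: 0.00687C* = 0.119, so C* = 17.3.
From dR/dt = 0: 0.975(1 - R*/990) = 0.00327·17.3, giving R* = 990·(1 - 0.0581) = 932.
From dC/dt = 0: 0.00118·932 - 0.384 = 0.0177P*, so P* = 0.716/0.0177 = 40.5.

R* ≈ 932, C* ≈ 17.3, P* ≈ 40.5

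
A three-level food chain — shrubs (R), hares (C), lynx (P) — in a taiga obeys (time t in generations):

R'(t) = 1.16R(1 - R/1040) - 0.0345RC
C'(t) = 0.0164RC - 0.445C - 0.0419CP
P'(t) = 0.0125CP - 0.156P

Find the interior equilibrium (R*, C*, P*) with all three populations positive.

R* ≈ 654, C* ≈ 12.5, P* ≈ 245

From dP/dt = 0: 0.0125C* = 0.156, so C* = 12.5.
From dR/dt = 0: 1.16(1 - R*/1040) = 0.0345·12.5, giving R* = 1040·(1 - 0.371) = 654.
From dC/dt = 0: 0.0164·654 - 0.445 = 0.0419P*, so P* = 10.3/0.0419 = 245.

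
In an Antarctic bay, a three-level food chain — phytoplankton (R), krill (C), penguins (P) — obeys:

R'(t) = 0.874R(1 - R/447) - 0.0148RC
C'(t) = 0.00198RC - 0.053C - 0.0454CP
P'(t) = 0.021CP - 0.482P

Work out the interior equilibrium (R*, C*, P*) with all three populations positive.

R* ≈ 273, C* ≈ 23, P* ≈ 10.8

From dP/dt = 0: 0.021C* = 0.482, so C* = 23.
From dR/dt = 0: 0.874(1 - R*/447) = 0.0148·23, giving R* = 447·(1 - 0.389) = 273.
From dC/dt = 0: 0.00198·273 - 0.053 = 0.0454P*, so P* = 0.488/0.0454 = 10.8.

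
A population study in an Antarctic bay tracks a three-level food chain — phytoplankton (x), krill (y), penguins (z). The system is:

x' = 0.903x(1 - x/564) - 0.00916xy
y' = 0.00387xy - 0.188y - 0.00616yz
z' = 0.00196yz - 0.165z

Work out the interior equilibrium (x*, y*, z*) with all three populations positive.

From dz/dt = 0: 0.00196y* = 0.165, so y* = 84.2.
From dx/dt = 0: 0.903(1 - x*/564) = 0.00916·84.2, giving x* = 564·(1 - 0.854) = 82.4.
From dy/dt = 0: 0.00387·82.4 - 0.188 = 0.00616z*, so z* = 0.131/0.00616 = 21.2.

x* ≈ 82.4, y* ≈ 84.2, z* ≈ 21.2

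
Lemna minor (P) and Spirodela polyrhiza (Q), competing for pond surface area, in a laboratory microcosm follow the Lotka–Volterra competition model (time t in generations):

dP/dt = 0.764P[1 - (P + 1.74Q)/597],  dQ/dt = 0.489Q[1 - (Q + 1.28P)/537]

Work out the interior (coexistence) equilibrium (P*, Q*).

P* ≈ 275, Q* ≈ 185

Setting both brackets to zero gives the nullclines P + 1.74Q = 597 and 1.28P + Q = 537.
Substituting Q = 537 - 1.28P into the first: P(1 - 1.74·1.28) = 597 - 1.74·537.
So P* = -337/-1.23 = 275, and then Q* = 537 - 1.28·275 = 185.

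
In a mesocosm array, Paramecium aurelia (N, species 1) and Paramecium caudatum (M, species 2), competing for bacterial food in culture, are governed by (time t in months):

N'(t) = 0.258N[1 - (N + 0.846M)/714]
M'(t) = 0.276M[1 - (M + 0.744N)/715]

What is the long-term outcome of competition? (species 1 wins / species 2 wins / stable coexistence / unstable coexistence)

Compare the nullcline intercepts: K1/α12 = 714/0.846 = 844 > K2 = 715; K2/α21 = 715/0.744 = 961 > K1 = 714.
Since both inequalities hold, each species can invade when rare, so the interior equilibrium is stable.

stable coexistence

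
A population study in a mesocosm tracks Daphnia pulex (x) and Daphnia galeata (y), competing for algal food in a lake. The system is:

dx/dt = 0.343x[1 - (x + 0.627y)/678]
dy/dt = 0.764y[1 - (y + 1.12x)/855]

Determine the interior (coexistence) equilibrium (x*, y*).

Setting both brackets to zero gives the nullclines x + 0.627y = 678 and 1.12x + y = 855.
Substituting y = 855 - 1.12x into the first: x(1 - 0.627·1.12) = 678 - 0.627·855.
So x* = 142/0.298 = 477, and then y* = 855 - 1.12·477 = 321.

x* ≈ 477, y* ≈ 321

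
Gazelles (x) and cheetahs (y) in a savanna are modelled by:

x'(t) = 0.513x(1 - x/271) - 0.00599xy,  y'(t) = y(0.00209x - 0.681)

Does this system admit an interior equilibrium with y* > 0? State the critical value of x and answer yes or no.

The predator equation gives dy/dt > 0 only when x > 0.681/0.00209 = 326.
Without the predator, x → K = 271. Since 271 < 326, the predator cannot invade.

Threshold x = 326; K < 326, so no, the predator goes extinct.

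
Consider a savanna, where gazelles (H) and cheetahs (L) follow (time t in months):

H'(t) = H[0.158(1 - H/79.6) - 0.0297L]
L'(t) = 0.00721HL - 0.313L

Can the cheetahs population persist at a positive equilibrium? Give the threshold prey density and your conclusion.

Threshold H = 43.4; K > 43.4, so yes, the predator persists.

The predator equation gives dL/dt > 0 only when H > 0.313/0.00721 = 43.4.
Without the predator, H → K = 79.6. Since 79.6 > 43.4, the predator can invade and persist.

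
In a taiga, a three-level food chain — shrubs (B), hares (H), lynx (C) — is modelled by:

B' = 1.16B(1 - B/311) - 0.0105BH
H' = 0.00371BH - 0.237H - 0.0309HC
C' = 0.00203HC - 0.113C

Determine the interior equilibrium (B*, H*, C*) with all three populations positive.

From dC/dt = 0: 0.00203H* = 0.113, so H* = 55.7.
From dB/dt = 0: 1.16(1 - B*/311) = 0.0105·55.7, giving B* = 311·(1 - 0.504) = 154.
From dH/dt = 0: 0.00371·154 - 0.237 = 0.0309C*, so C* = 0.335/0.0309 = 10.9.

B* ≈ 154, H* ≈ 55.7, C* ≈ 10.9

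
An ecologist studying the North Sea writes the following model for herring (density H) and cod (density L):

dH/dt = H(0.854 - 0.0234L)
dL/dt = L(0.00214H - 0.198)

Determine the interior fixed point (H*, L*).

H* ≈ 92.5, L* ≈ 36.5

Set dL/dt = 0 with L > 0: 0.00214H - 0.198 = 0, so H* = 0.198/0.00214 = 92.5.
Set dH/dt = 0 with H > 0: 0.854 - 0.0234L = 0, so L* = 0.854/0.0234 = 36.5.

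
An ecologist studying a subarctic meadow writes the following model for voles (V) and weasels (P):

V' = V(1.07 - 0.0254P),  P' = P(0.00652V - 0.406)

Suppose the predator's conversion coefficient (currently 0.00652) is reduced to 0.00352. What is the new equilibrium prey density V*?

At the interior fixed point, setting dP/dt = 0 with P > 0 fixes V* = (predator death rate)/(VP coefficient) — independent of the other coefficients.
With the change, V* = 0.406/0.00352 = 115; it rises from 62.3.

V* ≈ 115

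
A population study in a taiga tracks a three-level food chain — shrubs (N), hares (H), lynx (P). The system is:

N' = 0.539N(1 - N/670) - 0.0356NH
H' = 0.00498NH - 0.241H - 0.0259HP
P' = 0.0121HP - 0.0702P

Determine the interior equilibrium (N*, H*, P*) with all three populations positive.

From dP/dt = 0: 0.0121H* = 0.0702, so H* = 5.8.
From dN/dt = 0: 0.539(1 - N*/670) = 0.0356·5.8, giving N* = 670·(1 - 0.383) = 413.
From dH/dt = 0: 0.00498·413 - 0.241 = 0.0259P*, so P* = 1.82/0.0259 = 70.2.

N* ≈ 413, H* ≈ 5.8, P* ≈ 70.2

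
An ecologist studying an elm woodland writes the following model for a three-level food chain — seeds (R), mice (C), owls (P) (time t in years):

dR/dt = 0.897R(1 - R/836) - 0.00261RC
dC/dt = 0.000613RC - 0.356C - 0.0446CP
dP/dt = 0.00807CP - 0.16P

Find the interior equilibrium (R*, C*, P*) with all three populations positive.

R* ≈ 788, C* ≈ 19.8, P* ≈ 2.85

From dP/dt = 0: 0.00807C* = 0.16, so C* = 19.8.
From dR/dt = 0: 0.897(1 - R*/836) = 0.00261·19.8, giving R* = 836·(1 - 0.0577) = 788.
From dC/dt = 0: 0.000613·788 - 0.356 = 0.0446P*, so P* = 0.127/0.0446 = 2.85.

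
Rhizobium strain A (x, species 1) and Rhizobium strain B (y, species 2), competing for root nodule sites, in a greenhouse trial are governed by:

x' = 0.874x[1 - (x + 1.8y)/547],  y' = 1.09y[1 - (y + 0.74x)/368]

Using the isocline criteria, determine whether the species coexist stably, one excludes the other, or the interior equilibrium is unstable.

Compare the nullcline intercepts: K1/α12 = 547/1.8 = 304 < K2 = 368; K2/α21 = 368/0.74 = 497 < K1 = 547.
Since both are reversed, neither can invade when rare; the interior point is a saddle.

unstable coexistence (outcome depends on initial conditions)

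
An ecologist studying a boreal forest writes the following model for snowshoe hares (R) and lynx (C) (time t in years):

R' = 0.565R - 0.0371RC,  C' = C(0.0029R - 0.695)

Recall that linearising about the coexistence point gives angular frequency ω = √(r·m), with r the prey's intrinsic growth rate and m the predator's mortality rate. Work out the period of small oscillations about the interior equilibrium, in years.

Here r = 0.565 and m = 0.695, so r·m = 0.393.
ω = √0.393 = 0.627 per year, hence T = 2π/ω ≈ 10 years.

T ≈ 10 years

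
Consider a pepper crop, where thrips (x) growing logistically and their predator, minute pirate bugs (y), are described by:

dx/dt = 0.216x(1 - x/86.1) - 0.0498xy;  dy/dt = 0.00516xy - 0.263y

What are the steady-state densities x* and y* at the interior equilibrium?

x* ≈ 51, y* ≈ 1.77

From dy/dt = 0 with y > 0: 0.00516x* = 0.263, so x* = 51.
Substitute into dx/dt = 0: 0.216(1 - 51/86.1) = 0.0498y*.
The bracket is 0.408, giving y* = 0.0881/0.0498 = 1.77.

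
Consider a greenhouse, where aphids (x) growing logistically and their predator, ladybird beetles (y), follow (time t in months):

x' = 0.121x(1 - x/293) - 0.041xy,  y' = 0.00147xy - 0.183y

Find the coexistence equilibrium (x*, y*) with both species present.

x* ≈ 124, y* ≈ 1.7

From dy/dt = 0 with y > 0: 0.00147x* = 0.183, so x* = 124.
Substitute into dx/dt = 0: 0.121(1 - 124/293) = 0.041y*.
The bracket is 0.575, giving y* = 0.0696/0.041 = 1.7.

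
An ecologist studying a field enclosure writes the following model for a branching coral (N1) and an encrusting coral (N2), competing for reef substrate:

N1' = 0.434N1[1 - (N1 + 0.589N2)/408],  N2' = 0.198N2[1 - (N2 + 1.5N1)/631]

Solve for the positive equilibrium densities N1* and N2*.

N1* ≈ 312, N2* ≈ 163

Setting both brackets to zero gives the nullclines N1 + 0.589N2 = 408 and 1.5N1 + N2 = 631.
Substituting N2 = 631 - 1.5N1 into the first: N1(1 - 0.589·1.5) = 408 - 0.589·631.
So N1* = 36.3/0.117 = 312, and then N2* = 631 - 1.5·312 = 163.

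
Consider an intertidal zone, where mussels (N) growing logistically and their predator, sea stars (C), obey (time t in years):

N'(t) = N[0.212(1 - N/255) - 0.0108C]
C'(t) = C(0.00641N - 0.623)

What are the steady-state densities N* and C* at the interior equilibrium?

From dC/dt = 0 with C > 0: 0.00641N* = 0.623, so N* = 97.2.
Substitute into dN/dt = 0: 0.212(1 - 97.2/255) = 0.0108C*.
The bracket is 0.619, giving C* = 0.131/0.0108 = 12.1.

N* ≈ 97.2, C* ≈ 12.1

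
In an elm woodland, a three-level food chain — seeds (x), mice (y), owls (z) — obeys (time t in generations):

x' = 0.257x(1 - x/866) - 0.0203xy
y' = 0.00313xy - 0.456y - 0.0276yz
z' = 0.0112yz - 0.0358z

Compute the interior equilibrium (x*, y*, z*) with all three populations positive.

From dz/dt = 0: 0.0112y* = 0.0358, so y* = 3.2.
From dx/dt = 0: 0.257(1 - x*/866) = 0.0203·3.2, giving x* = 866·(1 - 0.252) = 647.
From dy/dt = 0: 0.00313·647 - 0.456 = 0.0276z*, so z* = 1.57/0.0276 = 56.9.

x* ≈ 647, y* ≈ 3.2, z* ≈ 56.9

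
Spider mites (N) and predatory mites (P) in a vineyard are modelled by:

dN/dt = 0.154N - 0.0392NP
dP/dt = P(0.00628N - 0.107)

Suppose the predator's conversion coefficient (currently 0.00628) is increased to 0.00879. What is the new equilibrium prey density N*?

N* ≈ 12.2

At the interior fixed point, setting dP/dt = 0 with P > 0 fixes N* = (predator death rate)/(NP coefficient) — independent of the other coefficients.
With the change, N* = 0.107/0.00879 = 12.2; it falls from 17.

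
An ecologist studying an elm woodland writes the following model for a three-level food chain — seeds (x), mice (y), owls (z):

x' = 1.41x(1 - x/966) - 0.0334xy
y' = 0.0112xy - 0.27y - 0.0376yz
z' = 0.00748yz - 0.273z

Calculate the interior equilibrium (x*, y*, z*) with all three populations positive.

x* ≈ 131, y* ≈ 36.5, z* ≈ 31.8

From dz/dt = 0: 0.00748y* = 0.273, so y* = 36.5.
From dx/dt = 0: 1.41(1 - x*/966) = 0.0334·36.5, giving x* = 966·(1 - 0.865) = 131.
From dy/dt = 0: 0.0112·131 - 0.27 = 0.0376z*, so z* = 1.2/0.0376 = 31.8.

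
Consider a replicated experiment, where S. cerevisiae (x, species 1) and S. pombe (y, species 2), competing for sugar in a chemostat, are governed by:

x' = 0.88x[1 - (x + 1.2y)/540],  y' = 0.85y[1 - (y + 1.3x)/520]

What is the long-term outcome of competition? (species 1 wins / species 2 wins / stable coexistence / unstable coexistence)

Compare the nullcline intercepts: K1/α12 = 540/1.2 = 450 < K2 = 520; K2/α21 = 520/1.3 = 400 < K1 = 540.
Since both are reversed, neither can invade when rare; the interior point is a saddle.

unstable coexistence (outcome depends on initial conditions)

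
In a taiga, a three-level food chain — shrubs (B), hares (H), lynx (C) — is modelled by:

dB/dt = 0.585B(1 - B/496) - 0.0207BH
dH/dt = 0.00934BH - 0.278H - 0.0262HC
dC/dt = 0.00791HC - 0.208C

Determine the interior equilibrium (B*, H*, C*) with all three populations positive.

B* ≈ 34.5, H* ≈ 26.3, C* ≈ 1.68

From dC/dt = 0: 0.00791H* = 0.208, so H* = 26.3.
From dB/dt = 0: 0.585(1 - B*/496) = 0.0207·26.3, giving B* = 496·(1 - 0.93) = 34.5.
From dH/dt = 0: 0.00934·34.5 - 0.278 = 0.0262C*, so C* = 0.0441/0.0262 = 1.68.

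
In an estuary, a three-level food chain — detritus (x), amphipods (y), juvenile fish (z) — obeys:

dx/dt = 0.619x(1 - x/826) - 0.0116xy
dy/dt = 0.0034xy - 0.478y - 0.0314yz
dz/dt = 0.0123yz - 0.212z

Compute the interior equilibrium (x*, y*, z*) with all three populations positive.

From dz/dt = 0: 0.0123y* = 0.212, so y* = 17.2.
From dx/dt = 0: 0.619(1 - x*/826) = 0.0116·17.2, giving x* = 826·(1 - 0.323) = 559.
From dy/dt = 0: 0.0034·559 - 0.478 = 0.0314z*, so z* = 1.42/0.0314 = 45.3.

x* ≈ 559, y* ≈ 17.2, z* ≈ 45.3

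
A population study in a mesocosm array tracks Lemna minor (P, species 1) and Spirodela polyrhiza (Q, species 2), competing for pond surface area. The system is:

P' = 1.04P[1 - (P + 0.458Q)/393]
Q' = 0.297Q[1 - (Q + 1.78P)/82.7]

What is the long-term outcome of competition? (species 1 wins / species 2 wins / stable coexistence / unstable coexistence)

species 1 excludes species 2

Compare the nullcline intercepts: K1/α12 = 393/0.458 = 858 > K2 = 82.7; K2/α21 = 82.7/1.78 = 46.5 < K1 = 393.
Since the inequalities point opposite ways, species 1 can invade but species 2 cannot.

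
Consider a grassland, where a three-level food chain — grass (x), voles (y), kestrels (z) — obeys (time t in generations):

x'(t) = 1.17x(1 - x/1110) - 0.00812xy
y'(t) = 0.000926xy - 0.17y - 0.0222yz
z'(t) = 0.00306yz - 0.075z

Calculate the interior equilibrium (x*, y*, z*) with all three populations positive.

x* ≈ 921, y* ≈ 24.5, z* ≈ 30.8

From dz/dt = 0: 0.00306y* = 0.075, so y* = 24.5.
From dx/dt = 0: 1.17(1 - x*/1110) = 0.00812·24.5, giving x* = 1110·(1 - 0.17) = 921.
From dy/dt = 0: 0.000926·921 - 0.17 = 0.0222z*, so z* = 0.683/0.0222 = 30.8.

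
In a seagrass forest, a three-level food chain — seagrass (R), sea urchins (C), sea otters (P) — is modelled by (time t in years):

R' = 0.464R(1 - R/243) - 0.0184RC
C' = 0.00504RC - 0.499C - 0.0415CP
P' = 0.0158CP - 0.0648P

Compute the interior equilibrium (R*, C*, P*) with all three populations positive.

From dP/dt = 0: 0.0158C* = 0.0648, so C* = 4.1.
From dR/dt = 0: 0.464(1 - R*/243) = 0.0184·4.1, giving R* = 243·(1 - 0.163) = 203.
From dC/dt = 0: 0.00504·203 - 0.499 = 0.0415P*, so P* = 0.527/0.0415 = 12.7.

R* ≈ 203, C* ≈ 4.1, P* ≈ 12.7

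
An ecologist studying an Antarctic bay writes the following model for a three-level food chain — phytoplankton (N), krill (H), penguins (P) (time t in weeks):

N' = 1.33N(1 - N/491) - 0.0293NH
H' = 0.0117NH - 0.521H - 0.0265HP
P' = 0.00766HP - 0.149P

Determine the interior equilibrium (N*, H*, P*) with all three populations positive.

N* ≈ 281, H* ≈ 19.5, P* ≈ 104

From dP/dt = 0: 0.00766H* = 0.149, so H* = 19.5.
From dN/dt = 0: 1.33(1 - N*/491) = 0.0293·19.5, giving N* = 491·(1 - 0.429) = 281.
From dH/dt = 0: 0.0117·281 - 0.521 = 0.0265P*, so P* = 2.76/0.0265 = 104.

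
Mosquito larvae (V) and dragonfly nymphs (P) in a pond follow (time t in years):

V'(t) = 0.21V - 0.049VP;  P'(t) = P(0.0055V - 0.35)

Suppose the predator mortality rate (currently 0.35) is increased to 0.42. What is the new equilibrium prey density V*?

V* ≈ 76.4

At the interior fixed point, setting dP/dt = 0 with P > 0 fixes V* = (predator death rate)/(VP coefficient) — independent of the other coefficients.
With the change, V* = 0.42/0.0055 = 76.4; it rises from 63.6.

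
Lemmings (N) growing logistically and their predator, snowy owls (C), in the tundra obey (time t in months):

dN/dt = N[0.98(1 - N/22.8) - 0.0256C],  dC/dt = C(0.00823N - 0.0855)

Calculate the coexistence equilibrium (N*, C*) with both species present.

N* ≈ 10.4, C* ≈ 20.8

From dC/dt = 0 with C > 0: 0.00823N* = 0.0855, so N* = 10.4.
Substitute into dN/dt = 0: 0.98(1 - 10.4/22.8) = 0.0256C*.
The bracket is 0.544, giving C* = 0.533/0.0256 = 20.8.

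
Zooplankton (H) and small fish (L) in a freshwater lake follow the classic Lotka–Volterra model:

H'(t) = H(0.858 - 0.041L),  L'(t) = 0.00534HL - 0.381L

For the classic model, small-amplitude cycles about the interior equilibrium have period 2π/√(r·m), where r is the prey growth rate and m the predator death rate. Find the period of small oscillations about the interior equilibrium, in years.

T ≈ 11 years

Here r = 0.858 and m = 0.381, so r·m = 0.327.
ω = √0.327 = 0.572 per year, hence T = 2π/ω ≈ 11 years.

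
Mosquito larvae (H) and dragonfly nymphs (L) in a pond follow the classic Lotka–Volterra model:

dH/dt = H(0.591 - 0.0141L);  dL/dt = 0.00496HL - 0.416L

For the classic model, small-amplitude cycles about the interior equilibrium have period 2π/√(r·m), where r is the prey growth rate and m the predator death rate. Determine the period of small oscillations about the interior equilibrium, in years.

Here r = 0.591 and m = 0.416, so r·m = 0.246.
ω = √0.246 = 0.496 per year, hence T = 2π/ω ≈ 12.7 years.

T ≈ 12.7 years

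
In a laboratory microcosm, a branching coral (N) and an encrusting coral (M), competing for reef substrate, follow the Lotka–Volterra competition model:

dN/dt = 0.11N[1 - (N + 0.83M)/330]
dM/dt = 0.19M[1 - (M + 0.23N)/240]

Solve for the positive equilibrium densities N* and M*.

Setting both brackets to zero gives the nullclines N + 0.83M = 330 and 0.23N + M = 240.
Substituting M = 240 - 0.23N into the first: N(1 - 0.83·0.23) = 330 - 0.83·240.
So N* = 131/0.809 = 162, and then M* = 240 - 0.23·162 = 203.

N* ≈ 162, M* ≈ 203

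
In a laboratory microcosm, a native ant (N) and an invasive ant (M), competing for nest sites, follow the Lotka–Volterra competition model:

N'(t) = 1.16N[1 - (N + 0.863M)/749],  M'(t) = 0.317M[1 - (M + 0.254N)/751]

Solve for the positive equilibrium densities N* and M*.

Setting both brackets to zero gives the nullclines N + 0.863M = 749 and 0.254N + M = 751.
Substituting M = 751 - 0.254N into the first: N(1 - 0.863·0.254) = 749 - 0.863·751.
So N* = 101/0.781 = 129, and then M* = 751 - 0.254·129 = 718.

N* ≈ 129, M* ≈ 718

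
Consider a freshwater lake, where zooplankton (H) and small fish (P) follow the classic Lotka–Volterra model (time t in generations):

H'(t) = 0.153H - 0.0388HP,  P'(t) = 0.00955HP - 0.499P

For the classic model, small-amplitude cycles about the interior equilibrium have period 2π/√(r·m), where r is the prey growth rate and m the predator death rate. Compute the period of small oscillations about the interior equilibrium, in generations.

Here r = 0.153 and m = 0.499, so r·m = 0.0763.
ω = √0.0763 = 0.276 per generation, hence T = 2π/ω ≈ 22.7 generations.

T ≈ 22.7 generations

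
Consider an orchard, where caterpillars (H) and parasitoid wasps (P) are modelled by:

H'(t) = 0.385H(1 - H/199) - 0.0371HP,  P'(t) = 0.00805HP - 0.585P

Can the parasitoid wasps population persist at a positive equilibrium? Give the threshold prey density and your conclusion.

Threshold H = 72.7; K > 72.7, so yes, the predator persists.

The predator equation gives dP/dt > 0 only when H > 0.585/0.00805 = 72.7.
Without the predator, H → K = 199. Since 199 > 72.7, the predator can invade and persist.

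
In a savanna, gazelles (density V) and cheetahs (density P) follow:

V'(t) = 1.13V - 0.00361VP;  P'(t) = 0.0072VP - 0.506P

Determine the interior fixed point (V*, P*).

V* ≈ 70.3, P* ≈ 313

Set dP/dt = 0 with P > 0: 0.0072V - 0.506 = 0, so V* = 0.506/0.0072 = 70.3.
Set dV/dt = 0 with V > 0: 1.13 - 0.00361P = 0, so P* = 1.13/0.00361 = 313.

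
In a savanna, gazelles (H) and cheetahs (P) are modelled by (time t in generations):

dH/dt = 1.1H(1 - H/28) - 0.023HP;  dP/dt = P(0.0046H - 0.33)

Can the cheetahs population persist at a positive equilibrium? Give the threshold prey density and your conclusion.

The predator equation gives dP/dt > 0 only when H > 0.33/0.0046 = 71.7.
Without the predator, H → K = 28. Since 28 < 71.7, the predator cannot invade.

Threshold H = 71.7; K < 71.7, so no, the predator goes extinct.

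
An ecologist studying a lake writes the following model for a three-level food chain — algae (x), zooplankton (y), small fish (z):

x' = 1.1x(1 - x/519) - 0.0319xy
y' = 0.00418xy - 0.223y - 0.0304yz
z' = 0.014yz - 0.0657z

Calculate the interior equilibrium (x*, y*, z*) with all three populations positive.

From dz/dt = 0: 0.014y* = 0.0657, so y* = 4.69.
From dx/dt = 0: 1.1(1 - x*/519) = 0.0319·4.69, giving x* = 519·(1 - 0.136) = 448.
From dy/dt = 0: 0.00418·448 - 0.223 = 0.0304z*, so z* = 1.65/0.0304 = 54.3.

x* ≈ 448, y* ≈ 4.69, z* ≈ 54.3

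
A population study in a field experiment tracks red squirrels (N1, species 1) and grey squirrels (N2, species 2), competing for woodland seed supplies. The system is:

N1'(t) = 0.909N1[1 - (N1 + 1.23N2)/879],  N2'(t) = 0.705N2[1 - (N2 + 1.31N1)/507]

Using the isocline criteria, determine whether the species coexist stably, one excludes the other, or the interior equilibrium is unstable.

species 1 excludes species 2

Compare the nullcline intercepts: K1/α12 = 879/1.23 = 715 > K2 = 507; K2/α21 = 507/1.31 = 387 < K1 = 879.
Since the inequalities point opposite ways, species 1 can invade but species 2 cannot.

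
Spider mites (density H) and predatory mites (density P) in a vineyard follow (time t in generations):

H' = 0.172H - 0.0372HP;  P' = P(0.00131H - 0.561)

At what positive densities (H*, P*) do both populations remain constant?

H* ≈ 428, P* ≈ 4.62

Set dP/dt = 0 with P > 0: 0.00131H - 0.561 = 0, so H* = 0.561/0.00131 = 428.
Set dH/dt = 0 with H > 0: 0.172 - 0.0372P = 0, so P* = 0.172/0.0372 = 4.62.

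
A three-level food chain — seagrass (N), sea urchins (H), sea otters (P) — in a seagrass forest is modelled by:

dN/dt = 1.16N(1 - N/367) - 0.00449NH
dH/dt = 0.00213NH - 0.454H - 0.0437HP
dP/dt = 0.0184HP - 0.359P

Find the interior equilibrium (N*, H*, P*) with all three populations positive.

N* ≈ 339, H* ≈ 19.5, P* ≈ 6.15

From dP/dt = 0: 0.0184H* = 0.359, so H* = 19.5.
From dN/dt = 0: 1.16(1 - N*/367) = 0.00449·19.5, giving N* = 367·(1 - 0.0755) = 339.
From dH/dt = 0: 0.00213·339 - 0.454 = 0.0437P*, so P* = 0.269/0.0437 = 6.15.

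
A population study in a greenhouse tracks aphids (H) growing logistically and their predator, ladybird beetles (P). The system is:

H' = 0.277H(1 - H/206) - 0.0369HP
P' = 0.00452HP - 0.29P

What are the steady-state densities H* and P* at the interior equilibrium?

H* ≈ 64.2, P* ≈ 5.17

From dP/dt = 0 with P > 0: 0.00452H* = 0.29, so H* = 64.2.
Substitute into dH/dt = 0: 0.277(1 - 64.2/206) = 0.0369P*.
The bracket is 0.689, giving P* = 0.191/0.0369 = 5.17.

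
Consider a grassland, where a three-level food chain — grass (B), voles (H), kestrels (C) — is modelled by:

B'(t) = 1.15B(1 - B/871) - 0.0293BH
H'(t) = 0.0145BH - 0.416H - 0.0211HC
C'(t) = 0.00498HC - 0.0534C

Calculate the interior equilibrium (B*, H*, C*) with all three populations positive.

From dC/dt = 0: 0.00498H* = 0.0534, so H* = 10.7.
From dB/dt = 0: 1.15(1 - B*/871) = 0.0293·10.7, giving B* = 871·(1 - 0.273) = 633.
From dH/dt = 0: 0.0145·633 - 0.416 = 0.0211C*, so C* = 8.76/0.0211 = 415.

B* ≈ 633, H* ≈ 10.7, C* ≈ 415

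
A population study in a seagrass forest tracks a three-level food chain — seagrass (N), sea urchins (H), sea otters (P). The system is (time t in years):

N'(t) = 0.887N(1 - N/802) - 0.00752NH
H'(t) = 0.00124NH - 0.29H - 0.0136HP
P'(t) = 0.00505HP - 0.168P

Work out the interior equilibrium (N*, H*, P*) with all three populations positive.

From dP/dt = 0: 0.00505H* = 0.168, so H* = 33.3.
From dN/dt = 0: 0.887(1 - N*/802) = 0.00752·33.3, giving N* = 802·(1 - 0.282) = 576.
From dH/dt = 0: 0.00124·576 - 0.29 = 0.0136P*, so P* = 0.424/0.0136 = 31.2.

N* ≈ 576, H* ≈ 33.3, P* ≈ 31.2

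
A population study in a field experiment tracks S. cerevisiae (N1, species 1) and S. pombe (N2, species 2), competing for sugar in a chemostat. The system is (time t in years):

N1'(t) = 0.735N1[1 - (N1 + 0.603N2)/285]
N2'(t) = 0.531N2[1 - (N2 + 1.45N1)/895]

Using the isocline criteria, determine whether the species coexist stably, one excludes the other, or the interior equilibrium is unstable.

species 2 excludes species 1

Compare the nullcline intercepts: K1/α12 = 285/0.603 = 473 < K2 = 895; K2/α21 = 895/1.45 = 617 > K1 = 285.
Since the inequalities point opposite ways, species 2 can invade but species 1 cannot.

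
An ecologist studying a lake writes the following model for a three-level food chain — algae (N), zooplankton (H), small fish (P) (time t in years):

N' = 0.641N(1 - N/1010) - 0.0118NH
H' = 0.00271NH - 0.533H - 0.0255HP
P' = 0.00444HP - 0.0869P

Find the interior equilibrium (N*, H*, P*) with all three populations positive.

N* ≈ 646, H* ≈ 19.6, P* ≈ 47.8

From dP/dt = 0: 0.00444H* = 0.0869, so H* = 19.6.
From dN/dt = 0: 0.641(1 - N*/1010) = 0.0118·19.6, giving N* = 1010·(1 - 0.36) = 646.
From dH/dt = 0: 0.00271·646 - 0.533 = 0.0255P*, so P* = 1.22/0.0255 = 47.8.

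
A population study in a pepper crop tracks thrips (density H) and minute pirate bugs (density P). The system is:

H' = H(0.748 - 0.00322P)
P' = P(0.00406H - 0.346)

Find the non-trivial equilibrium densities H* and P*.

Set dP/dt = 0 with P > 0: 0.00406H - 0.346 = 0, so H* = 0.346/0.00406 = 85.2.
Set dH/dt = 0 with H > 0: 0.748 - 0.00322P = 0, so P* = 0.748/0.00322 = 232.

H* ≈ 85.2, P* ≈ 232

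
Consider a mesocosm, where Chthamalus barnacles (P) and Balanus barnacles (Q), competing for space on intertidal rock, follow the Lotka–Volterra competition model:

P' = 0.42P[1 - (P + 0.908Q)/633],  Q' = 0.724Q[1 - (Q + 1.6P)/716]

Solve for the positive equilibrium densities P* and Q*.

Setting both brackets to zero gives the nullclines P + 0.908Q = 633 and 1.6P + Q = 716.
Substituting Q = 716 - 1.6P into the first: P(1 - 0.908·1.6) = 633 - 0.908·716.
So P* = -17.1/-0.453 = 37.8, and then Q* = 716 - 1.6·37.8 = 655.

P* ≈ 37.8, Q* ≈ 655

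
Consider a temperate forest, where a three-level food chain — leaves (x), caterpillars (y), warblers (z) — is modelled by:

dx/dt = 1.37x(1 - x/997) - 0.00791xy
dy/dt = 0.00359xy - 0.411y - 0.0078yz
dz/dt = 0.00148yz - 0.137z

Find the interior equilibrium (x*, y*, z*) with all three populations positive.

From dz/dt = 0: 0.00148y* = 0.137, so y* = 92.6.
From dx/dt = 0: 1.37(1 - x*/997) = 0.00791·92.6, giving x* = 997·(1 - 0.534) = 464.
From dy/dt = 0: 0.00359·464 - 0.411 = 0.0078z*, so z* = 1.26/0.0078 = 161.

x* ≈ 464, y* ≈ 92.6, z* ≈ 161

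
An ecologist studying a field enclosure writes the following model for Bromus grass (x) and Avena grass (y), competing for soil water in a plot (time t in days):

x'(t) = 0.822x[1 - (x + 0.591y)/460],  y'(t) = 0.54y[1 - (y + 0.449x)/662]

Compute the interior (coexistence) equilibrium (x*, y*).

x* ≈ 93.6, y* ≈ 620

Setting both brackets to zero gives the nullclines x + 0.591y = 460 and 0.449x + y = 662.
Substituting y = 662 - 0.449x into the first: x(1 - 0.591·0.449) = 460 - 0.591·662.
So x* = 68.8/0.735 = 93.6, and then y* = 662 - 0.449·93.6 = 620.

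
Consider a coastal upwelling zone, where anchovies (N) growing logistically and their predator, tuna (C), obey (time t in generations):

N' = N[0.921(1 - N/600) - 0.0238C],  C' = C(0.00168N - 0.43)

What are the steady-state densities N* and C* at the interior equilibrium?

N* ≈ 256, C* ≈ 22.2

From dC/dt = 0 with C > 0: 0.00168N* = 0.43, so N* = 256.
Substitute into dN/dt = 0: 0.921(1 - 256/600) = 0.0238C*.
The bracket is 0.573, giving C* = 0.528/0.0238 = 22.2.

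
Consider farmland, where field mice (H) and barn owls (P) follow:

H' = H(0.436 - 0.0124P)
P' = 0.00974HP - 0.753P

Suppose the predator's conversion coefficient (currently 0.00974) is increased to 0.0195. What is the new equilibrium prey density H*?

H* ≈ 38.6

At the interior fixed point, setting dP/dt = 0 with P > 0 fixes H* = (predator death rate)/(HP coefficient) — independent of the other coefficients.
With the change, H* = 0.753/0.0195 = 38.6; it falls from 77.3.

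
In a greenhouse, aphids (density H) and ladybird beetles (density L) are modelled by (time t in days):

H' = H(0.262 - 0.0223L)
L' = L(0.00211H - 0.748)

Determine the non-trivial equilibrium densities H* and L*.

H* ≈ 355, L* ≈ 11.7

Set dL/dt = 0 with L > 0: 0.00211H - 0.748 = 0, so H* = 0.748/0.00211 = 355.
Set dH/dt = 0 with H > 0: 0.262 - 0.0223L = 0, so L* = 0.262/0.0223 = 11.7.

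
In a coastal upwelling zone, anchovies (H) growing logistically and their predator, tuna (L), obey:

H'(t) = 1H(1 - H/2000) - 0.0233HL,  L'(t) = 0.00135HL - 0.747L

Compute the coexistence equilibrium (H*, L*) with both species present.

H* ≈ 553, L* ≈ 31

From dL/dt = 0 with L > 0: 0.00135H* = 0.747, so H* = 553.
Substitute into dH/dt = 0: 1(1 - 553/2000) = 0.0233L*.
The bracket is 0.723, giving L* = 0.723/0.0233 = 31.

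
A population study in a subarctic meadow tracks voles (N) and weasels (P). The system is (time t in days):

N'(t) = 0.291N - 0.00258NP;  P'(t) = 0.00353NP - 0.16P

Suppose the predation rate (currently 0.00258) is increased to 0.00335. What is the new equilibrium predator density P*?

At the interior fixed point, setting dN/dt = 0 with N > 0 fixes P* = (prey growth rate)/(NP coefficient) — independent of the other coefficients.
With the change, P* = 0.291/0.00335 = 86.9; it falls from 113.

P* ≈ 86.9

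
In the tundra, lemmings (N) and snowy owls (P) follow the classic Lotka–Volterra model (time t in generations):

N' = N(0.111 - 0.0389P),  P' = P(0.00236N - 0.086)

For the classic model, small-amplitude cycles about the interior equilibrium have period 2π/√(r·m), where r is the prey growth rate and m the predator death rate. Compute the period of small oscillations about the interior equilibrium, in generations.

Here r = 0.111 and m = 0.086, so r·m = 0.00955.
ω = √0.00955 = 0.0977 per generation, hence T = 2π/ω ≈ 64.3 generations.

T ≈ 64.3 generations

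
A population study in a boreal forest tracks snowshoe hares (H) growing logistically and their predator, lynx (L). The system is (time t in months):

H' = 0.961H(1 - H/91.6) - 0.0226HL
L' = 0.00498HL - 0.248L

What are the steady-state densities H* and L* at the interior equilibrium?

From dL/dt = 0 with L > 0: 0.00498H* = 0.248, so H* = 49.8.
Substitute into dH/dt = 0: 0.961(1 - 49.8/91.6) = 0.0226L*.
The bracket is 0.456, giving L* = 0.439/0.0226 = 19.4.

H* ≈ 49.8, L* ≈ 19.4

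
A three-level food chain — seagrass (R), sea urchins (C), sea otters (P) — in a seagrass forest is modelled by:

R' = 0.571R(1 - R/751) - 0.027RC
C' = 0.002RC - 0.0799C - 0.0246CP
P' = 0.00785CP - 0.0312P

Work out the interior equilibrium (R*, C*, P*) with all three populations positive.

From dP/dt = 0: 0.00785C* = 0.0312, so C* = 3.97.
From dR/dt = 0: 0.571(1 - R*/751) = 0.027·3.97, giving R* = 751·(1 - 0.188) = 610.
From dC/dt = 0: 0.002·610 - 0.0799 = 0.0246P*, so P* = 1.14/0.0246 = 46.3.

R* ≈ 610, C* ≈ 3.97, P* ≈ 46.3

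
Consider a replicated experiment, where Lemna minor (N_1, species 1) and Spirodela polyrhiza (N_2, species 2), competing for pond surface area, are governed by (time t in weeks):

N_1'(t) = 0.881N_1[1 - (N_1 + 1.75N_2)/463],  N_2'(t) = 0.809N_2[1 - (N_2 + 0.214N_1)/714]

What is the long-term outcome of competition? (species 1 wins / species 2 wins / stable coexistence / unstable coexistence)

Compare the nullcline intercepts: K1/α12 = 463/1.75 = 265 < K2 = 714; K2/α21 = 714/0.214 = 3340 > K1 = 463.
Since the inequalities point opposite ways, species 2 can invade but species 1 cannot.

species 2 excludes species 1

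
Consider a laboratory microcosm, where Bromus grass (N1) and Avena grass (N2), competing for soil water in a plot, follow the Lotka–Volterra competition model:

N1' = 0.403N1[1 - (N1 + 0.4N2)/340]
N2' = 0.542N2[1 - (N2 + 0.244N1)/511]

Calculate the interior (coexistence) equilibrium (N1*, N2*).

N1* ≈ 150, N2* ≈ 474

Setting both brackets to zero gives the nullclines N1 + 0.4N2 = 340 and 0.244N1 + N2 = 511.
Substituting N2 = 511 - 0.244N1 into the first: N1(1 - 0.4·0.244) = 340 - 0.4·511.
So N1* = 136/0.902 = 150, and then N2* = 511 - 0.244·150 = 474.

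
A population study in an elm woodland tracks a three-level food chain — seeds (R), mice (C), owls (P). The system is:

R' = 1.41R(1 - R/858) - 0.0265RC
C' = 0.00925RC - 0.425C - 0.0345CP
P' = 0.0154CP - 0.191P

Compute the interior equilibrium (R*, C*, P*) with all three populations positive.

R* ≈ 658, C* ≈ 12.4, P* ≈ 164

From dP/dt = 0: 0.0154C* = 0.191, so C* = 12.4.
From dR/dt = 0: 1.41(1 - R*/858) = 0.0265·12.4, giving R* = 858·(1 - 0.233) = 658.
From dC/dt = 0: 0.00925·658 - 0.425 = 0.0345P*, so P* = 5.66/0.0345 = 164.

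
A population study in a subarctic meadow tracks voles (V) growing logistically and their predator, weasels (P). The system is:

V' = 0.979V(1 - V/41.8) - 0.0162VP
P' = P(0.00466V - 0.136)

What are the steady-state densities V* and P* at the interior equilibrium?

V* ≈ 29.2, P* ≈ 18.2

From dP/dt = 0 with P > 0: 0.00466V* = 0.136, so V* = 29.2.
Substitute into dV/dt = 0: 0.979(1 - 29.2/41.8) = 0.0162P*.
The bracket is 0.302, giving P* = 0.295/0.0162 = 18.2.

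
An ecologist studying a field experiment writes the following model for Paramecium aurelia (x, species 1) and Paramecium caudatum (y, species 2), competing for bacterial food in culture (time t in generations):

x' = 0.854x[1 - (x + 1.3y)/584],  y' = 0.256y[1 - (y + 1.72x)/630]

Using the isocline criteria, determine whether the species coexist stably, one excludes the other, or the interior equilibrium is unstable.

Compare the nullcline intercepts: K1/α12 = 584/1.3 = 449 < K2 = 630; K2/α21 = 630/1.72 = 366 < K1 = 584.
Since both are reversed, neither can invade when rare; the interior point is a saddle.

unstable coexistence (outcome depends on initial conditions)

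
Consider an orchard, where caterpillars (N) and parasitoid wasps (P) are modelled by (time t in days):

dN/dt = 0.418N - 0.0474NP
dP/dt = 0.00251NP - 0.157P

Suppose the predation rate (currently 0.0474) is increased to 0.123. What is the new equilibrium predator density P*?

P* ≈ 3.4

At the interior fixed point, setting dN/dt = 0 with N > 0 fixes P* = (prey growth rate)/(NP coefficient) — independent of the other coefficients.
With the change, P* = 0.418/0.123 = 3.4; it falls from 8.82.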